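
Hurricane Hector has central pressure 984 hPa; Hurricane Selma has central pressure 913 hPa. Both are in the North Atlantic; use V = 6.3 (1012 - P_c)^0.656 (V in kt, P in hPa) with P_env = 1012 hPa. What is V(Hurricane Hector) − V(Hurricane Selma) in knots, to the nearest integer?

Hurricane Hector: ΔP = 28; V ≈ 6.3 × 28^0.656 ≈ 56.06 kt.
Hurricane Selma: ΔP = 99; V ≈ 6.3 × 99^0.656 ≈ 128.37 kt.
Difference ≈ 56.06 − 128.37 = -72.31 → -72 kt.

-72 kt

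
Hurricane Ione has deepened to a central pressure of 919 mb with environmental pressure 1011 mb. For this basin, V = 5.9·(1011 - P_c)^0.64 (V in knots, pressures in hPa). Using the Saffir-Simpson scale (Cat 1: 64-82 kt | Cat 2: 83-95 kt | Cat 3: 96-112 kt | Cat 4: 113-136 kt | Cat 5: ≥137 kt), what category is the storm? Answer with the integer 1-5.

3

ΔP = 1011 − 919 = 92 mb.
V ≈ 5.9 × 92^0.64 = 5.9 × 18.06 ≈ 107 kt.
107 kt falls in the Category 3 band.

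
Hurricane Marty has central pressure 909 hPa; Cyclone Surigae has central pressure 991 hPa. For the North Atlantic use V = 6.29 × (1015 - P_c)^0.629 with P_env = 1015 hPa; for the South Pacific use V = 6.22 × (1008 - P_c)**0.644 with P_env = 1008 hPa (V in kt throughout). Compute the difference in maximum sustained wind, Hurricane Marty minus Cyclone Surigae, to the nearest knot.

Hurricane Marty: ΔP = 106; V ≈ 6.29 × 106^0.629 ≈ 118.19 kt.
Cyclone Surigae: ΔP = 17; V ≈ 6.22 × 17^0.644 ≈ 38.57 kt.
Difference ≈ 118.19 − 38.57 = 79.62 → 80 kt.

80 kt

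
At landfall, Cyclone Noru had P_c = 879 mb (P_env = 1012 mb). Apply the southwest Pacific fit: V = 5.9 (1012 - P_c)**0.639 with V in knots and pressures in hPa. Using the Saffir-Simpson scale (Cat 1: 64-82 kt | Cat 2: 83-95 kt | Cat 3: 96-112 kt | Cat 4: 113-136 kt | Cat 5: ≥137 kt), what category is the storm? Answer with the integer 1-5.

ΔP = 1012 − 879 = 133 mb.
V ≈ 5.9 × 133^0.639 = 5.9 × 22.76 ≈ 134 kt.
134 kt falls in the Category 4 band.

4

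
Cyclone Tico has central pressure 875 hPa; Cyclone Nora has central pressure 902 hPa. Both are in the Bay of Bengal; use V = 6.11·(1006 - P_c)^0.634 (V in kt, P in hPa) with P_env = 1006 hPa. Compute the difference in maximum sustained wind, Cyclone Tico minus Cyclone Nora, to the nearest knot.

Cyclone Tico: ΔP = 131; V ≈ 6.11 × 131^0.634 ≈ 134.40 kt.
Cyclone Nora: ΔP = 104; V ≈ 6.11 × 104^0.634 ≈ 116.10 kt.
Difference ≈ 134.40 − 116.10 = 18.30 → 18 kt.

18 kt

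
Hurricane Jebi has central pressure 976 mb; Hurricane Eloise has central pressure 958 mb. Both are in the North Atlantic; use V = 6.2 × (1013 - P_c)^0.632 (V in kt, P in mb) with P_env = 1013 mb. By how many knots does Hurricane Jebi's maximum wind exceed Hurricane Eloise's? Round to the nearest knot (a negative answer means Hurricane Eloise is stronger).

-17 kt

Hurricane Jebi: ΔP = 37; V ≈ 6.2 × 37^0.632 ≈ 60.74 kt.
Hurricane Eloise: ΔP = 55; V ≈ 6.2 × 55^0.632 ≈ 78.04 kt.
Difference ≈ 60.74 − 78.04 = -17.30 → -17 kt.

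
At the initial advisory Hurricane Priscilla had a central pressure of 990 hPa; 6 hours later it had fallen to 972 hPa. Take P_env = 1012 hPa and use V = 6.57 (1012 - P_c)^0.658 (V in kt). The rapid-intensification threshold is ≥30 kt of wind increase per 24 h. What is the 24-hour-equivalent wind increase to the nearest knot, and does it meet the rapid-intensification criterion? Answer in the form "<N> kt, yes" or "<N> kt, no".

V₁: ΔP = 22, V ≈ 6.57 × 22^0.658 ≈ 50.22 kt.
V₂: ΔP = 40, V ≈ 6.57 × 40^0.658 ≈ 74.43 kt.
ΔV over 6 h = 24.21 kt → 24 h equivalent = 24.21 × 24/6 ≈ 96.84 kt.
97 kt ≥ 30 kt ⇒ rapid intensification.

97 kt, yes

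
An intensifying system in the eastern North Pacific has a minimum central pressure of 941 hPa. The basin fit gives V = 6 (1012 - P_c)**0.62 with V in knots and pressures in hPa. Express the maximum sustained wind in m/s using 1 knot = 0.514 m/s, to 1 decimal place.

ΔP = 1012 − 941 = 71 hPa.
V ≈ 6 × 71^0.62 = 6 × 14.053 ≈ 84.320 kt.
84.320 × 0.514 ≈ 43.34 m/s → 43.3 m/s.

43.3 m/s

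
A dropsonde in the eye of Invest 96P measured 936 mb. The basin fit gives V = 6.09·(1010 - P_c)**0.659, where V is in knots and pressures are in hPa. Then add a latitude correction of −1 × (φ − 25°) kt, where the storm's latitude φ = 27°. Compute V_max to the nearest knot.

102 kt

ΔP = 1010 − 936 = 74 mb.
74^0.659 ≈ 17.054.
V ≈ 6.09 × 17.054 ≈ 103.9 kt.
Latitude correction: −1 × (27 − 25) = -2 kt.
Corrected V ≈ 101.9 kt → 102 kt.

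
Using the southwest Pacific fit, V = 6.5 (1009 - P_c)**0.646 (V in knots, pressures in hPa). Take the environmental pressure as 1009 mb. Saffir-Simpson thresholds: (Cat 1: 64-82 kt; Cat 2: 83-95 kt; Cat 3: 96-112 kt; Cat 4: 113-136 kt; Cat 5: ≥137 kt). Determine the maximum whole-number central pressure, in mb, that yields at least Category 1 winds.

974 mb

Category 1 begins at V = 64 kt.
Required ΔP = (64/6.5)^(1/0.646) = 9.846^1.548 ≈ 34.48 mb.
P_c ≤ 1009 − 34.48 = 974.52, so the highest integer P_c is 974 mb.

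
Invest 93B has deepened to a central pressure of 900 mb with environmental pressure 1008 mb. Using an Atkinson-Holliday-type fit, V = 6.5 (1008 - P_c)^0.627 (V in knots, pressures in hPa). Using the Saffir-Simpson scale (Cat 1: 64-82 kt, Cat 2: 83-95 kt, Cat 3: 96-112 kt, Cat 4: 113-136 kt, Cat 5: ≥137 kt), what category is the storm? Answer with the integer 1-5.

4

ΔP = 1008 − 900 = 108 mb.
V ≈ 6.5 × 108^0.627 = 6.5 × 18.83 ≈ 122 kt.
122 kt falls in the Category 4 band.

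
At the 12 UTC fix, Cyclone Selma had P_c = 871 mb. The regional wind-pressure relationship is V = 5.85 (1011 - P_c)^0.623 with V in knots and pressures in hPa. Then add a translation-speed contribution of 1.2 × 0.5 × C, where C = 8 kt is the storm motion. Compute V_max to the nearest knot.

ΔP = 1011 − 871 = 140 mb.
140^0.623 ≈ 21.729.
V ≈ 5.85 × 21.729 ≈ 127.1 kt.
Translation term: 1.2 × 0.5 × 8 = 4.8 kt.
Corrected V ≈ 131.9 kt → 132 kt.

132 kt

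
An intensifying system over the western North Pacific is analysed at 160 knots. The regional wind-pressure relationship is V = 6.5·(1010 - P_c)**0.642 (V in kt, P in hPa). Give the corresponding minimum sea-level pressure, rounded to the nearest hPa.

863 hPa

ΔP = (V / 6.5)^(1/0.642) = (160/6.5)^1.558.
160/6.5 = 24.615; 24.615^1.558 ≈ 146.89 hPa.
P_c = 1010 − 146.89 = 863.11 ≈ 863 hPa.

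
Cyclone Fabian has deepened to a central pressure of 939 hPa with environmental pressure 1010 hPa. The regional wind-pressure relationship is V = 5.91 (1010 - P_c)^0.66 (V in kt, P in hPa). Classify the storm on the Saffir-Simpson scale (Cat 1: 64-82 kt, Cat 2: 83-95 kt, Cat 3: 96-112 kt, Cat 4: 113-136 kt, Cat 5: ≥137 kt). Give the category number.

3

ΔP = 1010 − 939 = 71 hPa.
V ≈ 5.91 × 71^0.66 = 5.91 × 16.67 ≈ 98 kt.
98 kt falls in the Category 3 band.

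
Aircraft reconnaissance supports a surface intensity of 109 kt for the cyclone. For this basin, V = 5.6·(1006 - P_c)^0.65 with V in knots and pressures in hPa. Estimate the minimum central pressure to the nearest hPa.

ΔP = (V / 5.6)^(1/0.65) = (109/5.6)^1.538.
109/5.6 = 19.464; 19.464^1.538 ≈ 96.26 hPa.
P_c = 1006 − 96.26 = 909.74 ≈ 910 hPa.

910 hPa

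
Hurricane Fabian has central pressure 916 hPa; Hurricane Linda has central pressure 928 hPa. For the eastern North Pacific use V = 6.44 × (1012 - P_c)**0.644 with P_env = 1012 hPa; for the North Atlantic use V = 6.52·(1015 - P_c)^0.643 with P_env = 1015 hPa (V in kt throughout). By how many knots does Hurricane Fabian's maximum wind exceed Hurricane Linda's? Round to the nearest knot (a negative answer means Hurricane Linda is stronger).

7 kt

Hurricane Fabian: ΔP = 96; V ≈ 6.44 × 96^0.644 ≈ 121.75 kt.
Hurricane Linda: ΔP = 87; V ≈ 6.52 × 87^0.643 ≈ 115.18 kt.
Difference ≈ 121.75 − 115.18 = 6.57 → 7 kt.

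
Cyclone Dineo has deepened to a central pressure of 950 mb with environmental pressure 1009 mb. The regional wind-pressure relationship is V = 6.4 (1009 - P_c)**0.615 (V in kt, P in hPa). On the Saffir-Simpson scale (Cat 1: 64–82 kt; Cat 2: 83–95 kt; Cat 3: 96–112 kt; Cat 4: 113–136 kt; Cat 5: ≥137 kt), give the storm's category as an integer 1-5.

ΔP = 1009 − 950 = 59 mb.
V ≈ 6.4 × 59^0.615 = 6.4 × 12.28 ≈ 79 kt.
79 kt falls in the Category 1 band.

1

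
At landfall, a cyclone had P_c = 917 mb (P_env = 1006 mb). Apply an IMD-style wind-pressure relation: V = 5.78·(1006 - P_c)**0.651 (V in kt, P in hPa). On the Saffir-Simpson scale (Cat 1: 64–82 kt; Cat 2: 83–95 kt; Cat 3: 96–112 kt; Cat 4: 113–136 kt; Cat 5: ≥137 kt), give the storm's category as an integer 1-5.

ΔP = 1006 − 917 = 89 mb.
V ≈ 5.78 × 89^0.651 = 5.78 × 18.58 ≈ 107 kt.
107 kt falls in the Category 3 band.

3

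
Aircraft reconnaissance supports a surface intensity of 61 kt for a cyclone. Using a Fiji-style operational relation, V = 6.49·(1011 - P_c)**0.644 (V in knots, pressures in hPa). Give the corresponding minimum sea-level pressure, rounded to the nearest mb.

ΔP = (V / 6.49)^(1/0.644) = (61/6.49)^1.553.
61/6.49 = 9.399; 9.399^1.553 ≈ 32.43 mb.
P_c = 1011 − 32.43 = 978.57 ≈ 979 mb.

979 mb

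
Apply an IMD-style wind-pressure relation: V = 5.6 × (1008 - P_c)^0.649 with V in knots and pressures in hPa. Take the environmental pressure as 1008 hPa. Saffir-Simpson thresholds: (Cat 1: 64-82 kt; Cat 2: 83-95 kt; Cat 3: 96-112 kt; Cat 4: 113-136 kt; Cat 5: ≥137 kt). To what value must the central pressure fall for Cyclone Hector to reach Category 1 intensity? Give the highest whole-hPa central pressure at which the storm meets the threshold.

Category 1 begins at V = 64 kt.
Required ΔP = (64/5.6)^(1/0.649) = 11.429^1.541 ≈ 42.68 hPa.
P_c ≤ 1008 − 42.68 = 965.32, so the highest integer P_c is 965 hPa.

965 hPa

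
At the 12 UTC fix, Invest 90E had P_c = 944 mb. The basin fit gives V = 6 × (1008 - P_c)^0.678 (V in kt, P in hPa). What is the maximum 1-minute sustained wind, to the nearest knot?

101 kt

ΔP = 1008 − 944 = 64 mb.
64^0.678 ≈ 16.772.
V ≈ 6 × 16.772 ≈ 100.6 kt.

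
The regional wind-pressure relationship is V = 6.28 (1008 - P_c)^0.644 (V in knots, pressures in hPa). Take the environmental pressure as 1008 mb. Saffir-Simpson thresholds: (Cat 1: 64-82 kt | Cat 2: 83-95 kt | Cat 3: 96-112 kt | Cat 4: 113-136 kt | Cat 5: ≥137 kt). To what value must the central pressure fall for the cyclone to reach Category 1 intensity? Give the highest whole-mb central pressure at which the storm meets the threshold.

971 mb

Category 1 begins at V = 64 kt.
Required ΔP = (64/6.28)^(1/0.644) = 10.191^1.553 ≈ 36.78 mb.
P_c ≤ 1008 − 36.78 = 971.22, so the highest integer P_c is 971 mb.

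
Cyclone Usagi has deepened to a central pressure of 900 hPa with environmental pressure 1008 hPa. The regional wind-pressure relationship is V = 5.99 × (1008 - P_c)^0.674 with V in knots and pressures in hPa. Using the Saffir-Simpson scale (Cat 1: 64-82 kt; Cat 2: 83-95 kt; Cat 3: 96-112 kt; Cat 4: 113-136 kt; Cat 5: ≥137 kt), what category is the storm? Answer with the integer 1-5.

5

ΔP = 1008 − 900 = 108 hPa.
V ≈ 5.99 × 108^0.674 = 5.99 × 23.47 ≈ 141 kt.
141 kt falls in the Category 5 band.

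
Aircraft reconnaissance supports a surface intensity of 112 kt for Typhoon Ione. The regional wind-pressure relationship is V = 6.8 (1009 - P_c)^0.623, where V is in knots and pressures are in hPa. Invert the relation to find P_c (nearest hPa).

919 hPa

ΔP = (V / 6.8)^(1/0.623) = (112/6.8)^1.605.
112/6.8 = 16.471; 16.471^1.605 ≈ 89.74 hPa.
P_c = 1009 − 89.74 = 919.26 ≈ 919 hPa.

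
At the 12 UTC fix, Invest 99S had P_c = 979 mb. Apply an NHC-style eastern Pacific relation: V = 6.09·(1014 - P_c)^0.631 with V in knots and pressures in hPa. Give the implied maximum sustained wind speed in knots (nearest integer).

ΔP = 1014 − 979 = 35 mb.
35^0.631 ≈ 9.426.
V ≈ 6.09 × 9.426 ≈ 57.4 kt.

57 kt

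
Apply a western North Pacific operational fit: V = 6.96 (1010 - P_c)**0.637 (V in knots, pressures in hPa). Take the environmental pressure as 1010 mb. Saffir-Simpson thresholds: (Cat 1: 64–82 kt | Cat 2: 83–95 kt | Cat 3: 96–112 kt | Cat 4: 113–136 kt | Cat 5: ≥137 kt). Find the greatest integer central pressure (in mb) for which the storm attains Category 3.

Category 3 begins at V = 96 kt.
Required ΔP = (96/6.96)^(1/0.637) = 13.793^1.570 ≈ 61.53 mb.
P_c ≤ 1010 − 61.53 = 948.47, so the highest integer P_c is 948 mb.

948 mb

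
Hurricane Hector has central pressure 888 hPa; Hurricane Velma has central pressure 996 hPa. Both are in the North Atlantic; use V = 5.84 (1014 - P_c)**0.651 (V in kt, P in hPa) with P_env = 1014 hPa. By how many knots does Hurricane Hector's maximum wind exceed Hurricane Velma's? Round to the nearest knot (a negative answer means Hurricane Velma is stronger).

98 kt

Hurricane Hector: ΔP = 126; V ≈ 5.84 × 126^0.651 ≈ 136.07 kt.
Hurricane Velma: ΔP = 18; V ≈ 5.84 × 18^0.651 ≈ 38.33 kt.
Difference ≈ 136.07 − 38.33 = 97.74 → 98 kt.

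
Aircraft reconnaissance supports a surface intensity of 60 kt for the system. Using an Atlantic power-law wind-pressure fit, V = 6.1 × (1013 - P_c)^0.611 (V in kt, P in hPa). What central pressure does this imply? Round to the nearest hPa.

971 hPa

ΔP = (V / 6.1)^(1/0.611) = (60/6.1)^1.637.
60/6.1 = 9.836; 9.836^1.637 ≈ 42.16 hPa.
P_c = 1013 − 42.16 = 970.84 ≈ 971 hPa.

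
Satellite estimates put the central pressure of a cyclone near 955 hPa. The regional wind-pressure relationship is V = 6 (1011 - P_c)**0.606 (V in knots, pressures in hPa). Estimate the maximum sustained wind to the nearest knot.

ΔP = 1011 − 955 = 56 hPa.
56^0.606 ≈ 11.466.
V ≈ 6 × 11.466 ≈ 68.8 kt.

69 kt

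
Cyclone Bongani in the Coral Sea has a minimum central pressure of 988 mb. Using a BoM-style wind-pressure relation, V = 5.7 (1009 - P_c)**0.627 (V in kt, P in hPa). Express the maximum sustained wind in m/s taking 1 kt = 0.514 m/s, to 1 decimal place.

19.8 m/s

ΔP = 1009 − 988 = 21 mb.
V ≈ 5.7 × 21^0.627 = 5.7 × 6.746 ≈ 38.451 kt.
38.451 × 0.514 ≈ 19.76 m/s → 19.8 m/s.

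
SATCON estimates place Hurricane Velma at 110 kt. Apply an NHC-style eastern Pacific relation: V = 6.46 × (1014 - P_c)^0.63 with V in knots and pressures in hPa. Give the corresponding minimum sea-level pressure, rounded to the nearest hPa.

924 hPa

ΔP = (V / 6.46)^(1/0.63) = (110/6.46)^1.587.
110/6.46 = 17.028; 17.028^1.587 ≈ 90.00 hPa.
P_c = 1014 − 90.00 = 924.00 ≈ 924 hPa.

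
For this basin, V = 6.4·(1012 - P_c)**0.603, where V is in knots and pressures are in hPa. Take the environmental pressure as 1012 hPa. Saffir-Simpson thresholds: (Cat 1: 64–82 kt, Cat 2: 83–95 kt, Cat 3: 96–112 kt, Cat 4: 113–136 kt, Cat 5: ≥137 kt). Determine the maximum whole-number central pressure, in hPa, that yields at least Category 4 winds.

895 hPa

Category 4 begins at V = 113 kt.
Required ΔP = (113/6.4)^(1/0.603) = 17.656^1.658 ≈ 116.90 hPa.
P_c ≤ 1012 − 116.90 = 895.10, so the highest integer P_c is 895 hPa.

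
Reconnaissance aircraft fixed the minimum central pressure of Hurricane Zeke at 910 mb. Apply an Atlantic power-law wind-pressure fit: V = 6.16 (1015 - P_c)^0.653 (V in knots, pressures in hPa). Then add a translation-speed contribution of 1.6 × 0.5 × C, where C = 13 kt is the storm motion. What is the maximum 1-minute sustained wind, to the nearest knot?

ΔP = 1015 − 910 = 105 mb.
105^0.653 ≈ 20.885.
V ≈ 6.16 × 20.885 ≈ 128.7 kt.
Translation term: 1.6 × 0.5 × 13 = 10.4 kt.
Corrected V ≈ 139.1 kt → 139 kt.

139 kt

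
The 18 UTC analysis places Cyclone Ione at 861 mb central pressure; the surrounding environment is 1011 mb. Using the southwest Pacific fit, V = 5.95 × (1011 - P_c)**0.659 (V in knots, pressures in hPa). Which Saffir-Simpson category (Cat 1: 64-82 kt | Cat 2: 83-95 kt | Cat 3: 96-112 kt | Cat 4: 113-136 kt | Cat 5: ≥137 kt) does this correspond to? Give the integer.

5

ΔP = 1011 − 861 = 150 mb.
V ≈ 5.95 × 150^0.659 = 5.95 × 27.17 ≈ 162 kt.
162 kt falls in the Category 5 band.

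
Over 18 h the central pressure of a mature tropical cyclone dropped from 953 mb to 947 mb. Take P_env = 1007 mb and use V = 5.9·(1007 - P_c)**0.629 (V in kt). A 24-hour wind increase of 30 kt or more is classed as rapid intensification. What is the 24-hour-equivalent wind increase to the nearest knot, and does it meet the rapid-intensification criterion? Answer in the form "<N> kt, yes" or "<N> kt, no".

7 kt, no

V₁: ΔP = 54, V ≈ 5.9 × 54^0.629 ≈ 72.53 kt.
V₂: ΔP = 60, V ≈ 5.9 × 60^0.629 ≈ 77.50 kt.
ΔV over 18 h = 4.97 kt → 24 h equivalent = 4.97 × 24/18 ≈ 6.63 kt.
7 kt < 30 kt ⇒ not rapid intensification.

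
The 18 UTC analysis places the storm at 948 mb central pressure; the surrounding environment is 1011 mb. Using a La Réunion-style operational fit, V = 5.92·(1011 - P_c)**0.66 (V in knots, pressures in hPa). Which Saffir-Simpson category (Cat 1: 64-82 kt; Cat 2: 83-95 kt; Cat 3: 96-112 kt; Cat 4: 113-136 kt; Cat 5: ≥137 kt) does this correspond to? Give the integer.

ΔP = 1011 − 948 = 63 mb.
V ≈ 5.92 × 63^0.66 = 5.92 × 15.40 ≈ 91 kt.
91 kt falls in the Category 2 band.

2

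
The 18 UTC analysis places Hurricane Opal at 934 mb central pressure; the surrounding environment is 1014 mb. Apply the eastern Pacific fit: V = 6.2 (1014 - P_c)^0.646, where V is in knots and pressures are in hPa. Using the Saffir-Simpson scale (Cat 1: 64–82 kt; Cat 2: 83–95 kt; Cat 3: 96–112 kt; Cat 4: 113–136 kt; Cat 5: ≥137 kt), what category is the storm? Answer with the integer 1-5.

3

ΔP = 1014 − 934 = 80 mb.
V ≈ 6.2 × 80^0.646 = 6.2 × 16.96 ≈ 105 kt.
105 kt falls in the Category 3 band.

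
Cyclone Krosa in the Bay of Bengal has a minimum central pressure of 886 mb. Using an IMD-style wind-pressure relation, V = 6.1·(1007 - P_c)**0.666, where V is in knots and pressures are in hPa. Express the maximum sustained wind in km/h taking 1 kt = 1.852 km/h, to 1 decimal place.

275.5 km/h

ΔP = 1007 − 886 = 121 mb.
V ≈ 6.1 × 121^0.666 = 6.1 × 24.386 ≈ 148.753 kt.
148.753 × 1.852 ≈ 275.49 km/h → 275.5 km/h.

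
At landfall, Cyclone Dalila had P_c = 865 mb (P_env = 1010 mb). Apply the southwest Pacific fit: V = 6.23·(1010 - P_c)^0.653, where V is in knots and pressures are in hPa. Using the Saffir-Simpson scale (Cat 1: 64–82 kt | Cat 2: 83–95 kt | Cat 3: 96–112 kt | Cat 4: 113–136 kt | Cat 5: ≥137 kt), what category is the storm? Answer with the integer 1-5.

ΔP = 1010 − 865 = 145 mb.
V ≈ 6.23 × 145^0.653 = 6.23 × 25.79 ≈ 161 kt.
161 kt falls in the Category 5 band.

5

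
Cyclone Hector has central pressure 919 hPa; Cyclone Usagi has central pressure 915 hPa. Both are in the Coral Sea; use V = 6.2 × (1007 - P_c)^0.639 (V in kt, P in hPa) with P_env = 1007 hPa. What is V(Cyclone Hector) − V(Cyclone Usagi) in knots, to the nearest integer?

Cyclone Hector: ΔP = 88; V ≈ 6.2 × 88^0.639 ≈ 108.37 kt.
Cyclone Usagi: ΔP = 92; V ≈ 6.2 × 92^0.639 ≈ 111.49 kt.
Difference ≈ 108.37 − 111.49 = -3.12 → -3 kt.

-3 kt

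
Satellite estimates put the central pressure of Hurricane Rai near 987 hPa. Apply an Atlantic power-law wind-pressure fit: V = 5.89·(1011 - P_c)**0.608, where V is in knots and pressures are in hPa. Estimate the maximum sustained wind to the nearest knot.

41 kt

ΔP = 1011 − 987 = 24 hPa.
24^0.608 ≈ 6.905.
V ≈ 5.89 × 6.905 ≈ 40.7 kt.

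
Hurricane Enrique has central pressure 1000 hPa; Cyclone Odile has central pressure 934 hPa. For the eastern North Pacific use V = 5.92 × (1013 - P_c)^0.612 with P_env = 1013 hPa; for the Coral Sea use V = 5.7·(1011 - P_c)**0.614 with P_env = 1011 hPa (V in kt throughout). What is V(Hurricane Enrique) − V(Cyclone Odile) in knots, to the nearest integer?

-54 kt

Hurricane Enrique: ΔP = 13; V ≈ 5.92 × 13^0.612 ≈ 28.45 kt.
Cyclone Odile: ΔP = 77; V ≈ 5.7 × 77^0.614 ≈ 82.07 kt.
Difference ≈ 28.45 − 82.07 = -53.62 → -54 kt.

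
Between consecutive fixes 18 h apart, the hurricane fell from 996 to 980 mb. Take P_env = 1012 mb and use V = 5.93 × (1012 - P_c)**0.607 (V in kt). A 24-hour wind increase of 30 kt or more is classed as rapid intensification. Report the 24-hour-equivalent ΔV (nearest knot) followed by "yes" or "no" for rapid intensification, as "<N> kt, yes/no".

22 kt, no

V₁: ΔP = 16, V ≈ 5.93 × 16^0.607 ≈ 31.91 kt.
V₂: ΔP = 32, V ≈ 5.93 × 32^0.607 ≈ 48.60 kt.
ΔV over 18 h = 16.69 kt → 24 h equivalent = 16.69 × 24/18 ≈ 22.25 kt.
22 kt < 30 kt ⇒ not rapid intensification.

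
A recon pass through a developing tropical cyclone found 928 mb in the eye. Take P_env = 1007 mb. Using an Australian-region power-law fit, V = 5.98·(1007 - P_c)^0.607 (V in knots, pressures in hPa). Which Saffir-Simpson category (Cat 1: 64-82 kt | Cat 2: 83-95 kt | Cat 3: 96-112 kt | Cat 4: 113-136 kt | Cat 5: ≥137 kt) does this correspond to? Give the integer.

2

ΔP = 1007 − 928 = 79 mb.
V ≈ 5.98 × 79^0.607 = 5.98 × 14.19 ≈ 85 kt.
85 kt falls in the Category 2 band.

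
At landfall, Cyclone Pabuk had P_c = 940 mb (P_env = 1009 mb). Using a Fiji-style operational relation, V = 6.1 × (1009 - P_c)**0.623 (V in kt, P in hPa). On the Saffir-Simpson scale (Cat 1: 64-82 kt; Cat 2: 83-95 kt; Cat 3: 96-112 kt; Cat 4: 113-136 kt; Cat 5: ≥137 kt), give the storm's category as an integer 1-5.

ΔP = 1009 − 940 = 69 mb.
V ≈ 6.1 × 69^0.623 = 6.1 × 13.98 ≈ 85 kt.
85 kt falls in the Category 2 band.

2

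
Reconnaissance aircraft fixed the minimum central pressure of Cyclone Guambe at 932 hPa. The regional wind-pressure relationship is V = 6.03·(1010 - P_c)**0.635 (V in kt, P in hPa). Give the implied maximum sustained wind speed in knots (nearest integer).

ΔP = 1010 − 932 = 78 hPa.
78^0.635 ≈ 15.903.
V ≈ 6.03 × 15.903 ≈ 95.9 kt.

96 kt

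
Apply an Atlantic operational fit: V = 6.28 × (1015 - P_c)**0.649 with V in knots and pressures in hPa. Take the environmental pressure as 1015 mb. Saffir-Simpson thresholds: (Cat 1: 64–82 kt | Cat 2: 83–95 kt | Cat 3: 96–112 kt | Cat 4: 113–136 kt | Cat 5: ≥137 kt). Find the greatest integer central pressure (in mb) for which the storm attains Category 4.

929 mb

Category 4 begins at V = 113 kt.
Required ΔP = (113/6.28)^(1/0.649) = 17.994^1.541 ≈ 85.89 mb.
P_c ≤ 1015 − 85.89 = 929.11, so the highest integer P_c is 929 mb.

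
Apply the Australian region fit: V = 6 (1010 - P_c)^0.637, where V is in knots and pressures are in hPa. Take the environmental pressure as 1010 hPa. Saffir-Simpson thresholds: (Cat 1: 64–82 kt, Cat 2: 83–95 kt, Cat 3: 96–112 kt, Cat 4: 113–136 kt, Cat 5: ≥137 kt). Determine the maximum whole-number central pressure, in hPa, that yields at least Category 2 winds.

948 hPa

Category 2 begins at V = 83 kt.
Required ΔP = (83/6)^(1/0.637) = 13.833^1.570 ≈ 61.82 hPa.
P_c ≤ 1010 − 61.82 = 948.18, so the highest integer P_c is 948 hPa.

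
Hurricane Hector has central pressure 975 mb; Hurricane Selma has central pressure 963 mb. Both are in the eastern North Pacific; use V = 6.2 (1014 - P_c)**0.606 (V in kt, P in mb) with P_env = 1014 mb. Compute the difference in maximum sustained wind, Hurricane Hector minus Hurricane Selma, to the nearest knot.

Hurricane Hector: ΔP = 39; V ≈ 6.2 × 39^0.606 ≈ 57.09 kt.
Hurricane Selma: ΔP = 51; V ≈ 6.2 × 51^0.606 ≈ 67.17 kt.
Difference ≈ 57.09 − 67.17 = -10.08 → -10 kt.

-10 kt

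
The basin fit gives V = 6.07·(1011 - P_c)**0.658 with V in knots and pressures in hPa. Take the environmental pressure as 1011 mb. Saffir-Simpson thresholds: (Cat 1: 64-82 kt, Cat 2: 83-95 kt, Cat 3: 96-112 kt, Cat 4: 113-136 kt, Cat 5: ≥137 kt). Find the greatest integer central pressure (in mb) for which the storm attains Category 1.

975 mb

Category 1 begins at V = 64 kt.
Required ΔP = (64/6.07)^(1/0.658) = 10.544^1.520 ≈ 35.87 mb.
P_c ≤ 1011 − 35.87 = 975.13, so the highest integer P_c is 975 mb.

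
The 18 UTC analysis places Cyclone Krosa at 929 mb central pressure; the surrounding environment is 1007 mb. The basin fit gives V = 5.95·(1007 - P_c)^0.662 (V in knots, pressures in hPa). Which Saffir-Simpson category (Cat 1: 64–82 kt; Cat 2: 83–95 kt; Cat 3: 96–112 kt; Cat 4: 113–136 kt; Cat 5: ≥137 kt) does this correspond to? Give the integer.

3

ΔP = 1007 − 929 = 78 mb.
V ≈ 5.95 × 78^0.662 = 5.95 × 17.89 ≈ 106 kt.
106 kt falls in the Category 3 band.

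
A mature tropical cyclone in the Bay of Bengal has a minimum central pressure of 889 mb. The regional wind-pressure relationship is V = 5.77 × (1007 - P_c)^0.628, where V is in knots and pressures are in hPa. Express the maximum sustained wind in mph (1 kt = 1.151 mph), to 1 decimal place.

ΔP = 1007 − 889 = 118 mb.
V ≈ 5.77 × 118^0.628 = 5.77 × 20.005 ≈ 115.430 kt.
115.430 × 1.151 ≈ 132.86 mph → 132.9 mph.

132.9 mph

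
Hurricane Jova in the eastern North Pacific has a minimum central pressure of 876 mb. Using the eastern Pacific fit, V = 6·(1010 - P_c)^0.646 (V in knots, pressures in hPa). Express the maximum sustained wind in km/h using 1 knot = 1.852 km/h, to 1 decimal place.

ΔP = 1010 − 876 = 134 mb.
V ≈ 6 × 134^0.646 = 6 × 23.665 ≈ 141.991 kt.
141.991 × 1.852 ≈ 262.97 km/h → 263.0 km/h.

263.0 km/h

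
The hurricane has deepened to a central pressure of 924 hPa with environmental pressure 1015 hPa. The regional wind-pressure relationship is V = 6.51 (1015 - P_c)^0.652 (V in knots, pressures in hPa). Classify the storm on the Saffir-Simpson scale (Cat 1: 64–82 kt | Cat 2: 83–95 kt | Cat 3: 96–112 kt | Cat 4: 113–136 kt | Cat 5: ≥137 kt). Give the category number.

4

ΔP = 1015 − 924 = 91 hPa.
V ≈ 6.51 × 91^0.652 = 6.51 × 18.94 ≈ 123 kt.
123 kt falls in the Category 4 band.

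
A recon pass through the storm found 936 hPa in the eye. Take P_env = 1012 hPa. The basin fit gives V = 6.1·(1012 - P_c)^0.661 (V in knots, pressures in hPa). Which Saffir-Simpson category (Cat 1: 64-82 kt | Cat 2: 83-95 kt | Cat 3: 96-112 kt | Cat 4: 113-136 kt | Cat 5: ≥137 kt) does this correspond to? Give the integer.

3

ΔP = 1012 − 936 = 76 hPa.
V ≈ 6.1 × 76^0.661 = 6.1 × 17.51 ≈ 107 kt.
107 kt falls in the Category 3 band.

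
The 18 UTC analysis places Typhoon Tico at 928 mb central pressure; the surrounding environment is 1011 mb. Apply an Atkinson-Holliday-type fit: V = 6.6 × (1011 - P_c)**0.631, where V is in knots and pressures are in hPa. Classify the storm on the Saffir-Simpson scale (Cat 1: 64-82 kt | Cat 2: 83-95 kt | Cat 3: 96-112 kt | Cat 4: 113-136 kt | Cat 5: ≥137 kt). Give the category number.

3

ΔP = 1011 − 928 = 83 mb.
V ≈ 6.6 × 83^0.631 = 6.6 × 16.25 ≈ 107 kt.
107 kt falls in the Category 3 band.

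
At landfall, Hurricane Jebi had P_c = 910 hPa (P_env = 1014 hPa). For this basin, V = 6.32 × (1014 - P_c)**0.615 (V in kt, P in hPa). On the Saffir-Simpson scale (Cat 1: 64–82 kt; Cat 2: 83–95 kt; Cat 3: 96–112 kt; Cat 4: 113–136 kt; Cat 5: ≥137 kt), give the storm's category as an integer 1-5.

3

ΔP = 1014 − 910 = 104 hPa.
V ≈ 6.32 × 104^0.615 = 6.32 × 17.40 ≈ 110 kt.
110 kt falls in the Category 3 band.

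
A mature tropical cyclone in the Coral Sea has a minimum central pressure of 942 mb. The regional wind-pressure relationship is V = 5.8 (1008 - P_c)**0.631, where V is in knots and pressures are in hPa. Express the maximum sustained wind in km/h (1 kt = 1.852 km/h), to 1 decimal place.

151.1 km/h

ΔP = 1008 − 942 = 66 mb.
V ≈ 5.8 × 66^0.631 = 5.8 × 14.065 ≈ 81.576 kt.
81.576 × 1.852 ≈ 151.08 km/h → 151.1 km/h.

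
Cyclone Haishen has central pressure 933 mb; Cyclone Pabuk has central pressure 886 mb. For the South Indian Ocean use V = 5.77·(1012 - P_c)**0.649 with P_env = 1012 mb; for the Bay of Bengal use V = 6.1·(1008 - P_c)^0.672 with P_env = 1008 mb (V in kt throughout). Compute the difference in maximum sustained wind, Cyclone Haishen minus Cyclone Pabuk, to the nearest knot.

-56 kt

Cyclone Haishen: ΔP = 79; V ≈ 5.77 × 79^0.649 ≈ 98.34 kt.
Cyclone Pabuk: ΔP = 122; V ≈ 6.1 × 122^0.672 ≈ 153.94 kt.
Difference ≈ 98.34 − 153.94 = -55.60 → -56 kt.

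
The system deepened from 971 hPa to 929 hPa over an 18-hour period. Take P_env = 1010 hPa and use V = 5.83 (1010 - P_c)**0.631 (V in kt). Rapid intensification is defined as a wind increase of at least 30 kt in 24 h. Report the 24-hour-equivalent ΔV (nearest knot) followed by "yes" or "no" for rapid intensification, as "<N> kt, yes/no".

V₁: ΔP = 39, V ≈ 5.83 × 39^0.631 ≈ 58.83 kt.
V₂: ΔP = 81, V ≈ 5.83 × 81^0.631 ≈ 93.31 kt.
ΔV over 18 h = 34.48 kt → 24 h equivalent = 34.48 × 24/18 ≈ 45.97 kt.
46 kt ≥ 30 kt ⇒ rapid intensification.

46 kt, yes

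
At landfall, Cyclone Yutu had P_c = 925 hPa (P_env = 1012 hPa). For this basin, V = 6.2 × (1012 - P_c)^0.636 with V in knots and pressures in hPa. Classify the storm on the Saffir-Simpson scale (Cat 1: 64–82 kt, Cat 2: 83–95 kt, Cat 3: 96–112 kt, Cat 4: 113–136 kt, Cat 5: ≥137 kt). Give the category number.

ΔP = 1012 − 925 = 87 hPa.
V ≈ 6.2 × 87^0.636 = 6.2 × 17.12 ≈ 106 kt.
106 kt falls in the Category 3 band.

3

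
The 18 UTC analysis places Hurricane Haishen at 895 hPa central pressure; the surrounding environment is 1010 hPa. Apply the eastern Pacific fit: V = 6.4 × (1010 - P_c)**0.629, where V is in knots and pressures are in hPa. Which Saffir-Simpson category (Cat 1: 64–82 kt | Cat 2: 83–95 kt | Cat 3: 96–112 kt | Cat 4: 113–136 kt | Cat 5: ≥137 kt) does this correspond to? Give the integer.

ΔP = 1010 − 895 = 115 hPa.
V ≈ 6.4 × 115^0.629 = 6.4 × 19.78 ≈ 127 kt.
127 kt falls in the Category 4 band.

4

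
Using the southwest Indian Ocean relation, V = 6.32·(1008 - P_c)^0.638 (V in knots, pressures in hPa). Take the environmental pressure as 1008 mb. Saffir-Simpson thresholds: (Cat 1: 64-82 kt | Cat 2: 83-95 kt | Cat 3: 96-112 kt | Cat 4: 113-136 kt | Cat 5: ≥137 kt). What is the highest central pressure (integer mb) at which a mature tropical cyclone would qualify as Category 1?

Category 1 begins at V = 64 kt.
Required ΔP = (64/6.32)^(1/0.638) = 10.127^1.567 ≈ 37.67 mb.
P_c ≤ 1008 − 37.67 = 970.33, so the highest integer P_c is 970 mb.

970 mb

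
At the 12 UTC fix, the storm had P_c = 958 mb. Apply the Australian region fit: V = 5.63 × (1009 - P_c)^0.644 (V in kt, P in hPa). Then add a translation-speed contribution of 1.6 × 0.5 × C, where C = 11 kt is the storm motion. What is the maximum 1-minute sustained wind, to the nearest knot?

80 kt

ΔP = 1009 − 958 = 51 mb.
51^0.644 ≈ 12.580.
V ≈ 5.63 × 12.580 ≈ 70.8 kt.
Translation term: 1.6 × 0.5 × 11 = 8.8 kt.
Corrected V ≈ 79.6 kt → 80 kt.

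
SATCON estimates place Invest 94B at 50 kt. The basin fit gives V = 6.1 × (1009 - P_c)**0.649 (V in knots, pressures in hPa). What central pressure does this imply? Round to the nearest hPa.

983 hPa

ΔP = (V / 6.1)^(1/0.649) = (50/6.1)^1.541.
50/6.1 = 8.197; 8.197^1.541 ≈ 25.57 hPa.
P_c = 1009 − 25.57 = 983.43 ≈ 983 hPa.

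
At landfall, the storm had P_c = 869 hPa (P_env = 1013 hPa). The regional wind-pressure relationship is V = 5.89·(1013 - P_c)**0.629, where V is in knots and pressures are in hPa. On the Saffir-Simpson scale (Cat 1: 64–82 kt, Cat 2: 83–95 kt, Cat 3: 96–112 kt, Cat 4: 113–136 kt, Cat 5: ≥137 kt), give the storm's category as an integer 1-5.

4

ΔP = 1013 − 869 = 144 hPa.
V ≈ 5.89 × 144^0.629 = 5.89 × 22.78 ≈ 134 kt.
134 kt falls in the Category 4 band.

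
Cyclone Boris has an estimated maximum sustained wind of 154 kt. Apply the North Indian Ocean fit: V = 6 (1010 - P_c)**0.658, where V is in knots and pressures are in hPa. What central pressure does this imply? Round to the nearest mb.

871 mb

ΔP = (V / 6)^(1/0.658) = (154/6)^1.520.
154/6 = 25.667; 25.667^1.520 ≈ 138.64 mb.
P_c = 1010 − 138.64 = 871.36 ≈ 871 mb.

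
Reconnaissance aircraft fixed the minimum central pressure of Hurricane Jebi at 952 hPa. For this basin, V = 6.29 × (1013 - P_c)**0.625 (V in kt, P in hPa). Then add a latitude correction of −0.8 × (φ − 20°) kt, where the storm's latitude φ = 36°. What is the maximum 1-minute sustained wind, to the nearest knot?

ΔP = 1013 − 952 = 61 hPa.
61^0.625 ≈ 13.057.
V ≈ 6.29 × 13.057 ≈ 82.1 kt.
Latitude correction: −0.8 × (36 − 20) = -12.8 kt.
Corrected V ≈ 69.3 kt → 69 kt.

69 kt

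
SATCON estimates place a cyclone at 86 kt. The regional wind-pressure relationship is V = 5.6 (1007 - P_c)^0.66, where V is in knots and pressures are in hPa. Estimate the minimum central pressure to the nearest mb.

ΔP = (V / 5.6)^(1/0.66) = (86/5.6)^1.515.
86/5.6 = 15.357; 15.357^1.515 ≈ 62.72 mb.
P_c = 1007 − 62.72 = 944.28 ≈ 944 mb.

944 mb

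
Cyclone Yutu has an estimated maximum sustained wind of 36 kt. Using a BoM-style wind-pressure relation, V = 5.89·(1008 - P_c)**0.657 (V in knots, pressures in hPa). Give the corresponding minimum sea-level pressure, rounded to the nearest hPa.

ΔP = (V / 5.89)^(1/0.657) = (36/5.89)^1.522.
36/5.89 = 6.112; 6.112^1.522 ≈ 15.73 hPa.
P_c = 1008 − 15.73 = 992.27 ≈ 992 hPa.

992 hPa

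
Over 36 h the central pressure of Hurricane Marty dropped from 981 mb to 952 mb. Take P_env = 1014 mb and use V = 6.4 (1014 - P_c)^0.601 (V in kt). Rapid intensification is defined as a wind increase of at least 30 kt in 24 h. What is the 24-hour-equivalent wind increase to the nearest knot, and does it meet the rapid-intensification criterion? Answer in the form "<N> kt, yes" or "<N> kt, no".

V₁: ΔP = 33, V ≈ 6.4 × 33^0.601 ≈ 52.34 kt.
V₂: ΔP = 62, V ≈ 6.4 × 62^0.601 ≈ 76.46 kt.
ΔV over 36 h = 24.12 kt → 24 h equivalent = 24.12 × 24/36 ≈ 16.08 kt.
16 kt < 30 kt ⇒ not rapid intensification.

16 kt, no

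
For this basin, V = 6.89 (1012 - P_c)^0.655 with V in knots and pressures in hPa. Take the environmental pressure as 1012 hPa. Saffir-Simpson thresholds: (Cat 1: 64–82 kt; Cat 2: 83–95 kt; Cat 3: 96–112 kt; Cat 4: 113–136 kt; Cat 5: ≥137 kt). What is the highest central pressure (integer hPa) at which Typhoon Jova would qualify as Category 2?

967 hPa

Category 2 begins at V = 83 kt.
Required ΔP = (83/6.89)^(1/0.655) = 12.046^1.527 ≈ 44.69 hPa.
P_c ≤ 1012 − 44.69 = 967.31, so the highest integer P_c is 967 hPa.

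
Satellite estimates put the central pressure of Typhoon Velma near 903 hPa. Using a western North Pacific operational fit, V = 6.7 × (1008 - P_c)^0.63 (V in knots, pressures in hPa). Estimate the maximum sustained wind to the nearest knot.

ΔP = 1008 − 903 = 105 hPa.
105^0.63 ≈ 18.765.
V ≈ 6.7 × 18.765 ≈ 125.7 kt.

126 kt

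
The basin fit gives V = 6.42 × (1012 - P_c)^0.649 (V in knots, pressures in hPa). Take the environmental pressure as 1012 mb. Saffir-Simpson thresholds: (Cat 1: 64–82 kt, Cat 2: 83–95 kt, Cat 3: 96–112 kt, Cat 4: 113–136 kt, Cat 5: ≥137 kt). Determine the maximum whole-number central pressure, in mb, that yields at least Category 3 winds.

Category 3 begins at V = 96 kt.
Required ΔP = (96/6.42)^(1/0.649) = 14.953^1.541 ≈ 64.58 mb.
P_c ≤ 1012 − 64.58 = 947.42, so the highest integer P_c is 947 mb.

947 mb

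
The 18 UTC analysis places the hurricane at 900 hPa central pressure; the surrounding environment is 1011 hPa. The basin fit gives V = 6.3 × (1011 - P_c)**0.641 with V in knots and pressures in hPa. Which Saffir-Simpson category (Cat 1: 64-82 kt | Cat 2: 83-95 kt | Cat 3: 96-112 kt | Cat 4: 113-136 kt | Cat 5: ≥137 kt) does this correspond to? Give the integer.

4

ΔP = 1011 − 900 = 111 hPa.
V ≈ 6.3 × 111^0.641 = 6.3 × 20.47 ≈ 129 kt.
129 kt falls in the Category 4 band.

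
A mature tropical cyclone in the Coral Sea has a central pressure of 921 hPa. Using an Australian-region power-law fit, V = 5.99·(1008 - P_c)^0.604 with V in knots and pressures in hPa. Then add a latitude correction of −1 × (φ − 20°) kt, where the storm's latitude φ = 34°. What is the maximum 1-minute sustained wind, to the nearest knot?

ΔP = 1008 − 921 = 87 hPa.
87^0.604 ≈ 14.841.
V ≈ 5.99 × 14.841 ≈ 88.9 kt.
Latitude correction: −1 × (34 − 20) = -14 kt.
Corrected V ≈ 74.9 kt → 75 kt.

75 kt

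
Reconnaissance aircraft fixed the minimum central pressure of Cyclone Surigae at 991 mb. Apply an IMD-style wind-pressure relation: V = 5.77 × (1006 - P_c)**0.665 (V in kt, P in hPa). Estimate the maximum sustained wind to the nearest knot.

35 kt

ΔP = 1006 − 991 = 15 mb.
15^0.665 ≈ 6.055.
V ≈ 5.77 × 6.055 ≈ 34.9 kt.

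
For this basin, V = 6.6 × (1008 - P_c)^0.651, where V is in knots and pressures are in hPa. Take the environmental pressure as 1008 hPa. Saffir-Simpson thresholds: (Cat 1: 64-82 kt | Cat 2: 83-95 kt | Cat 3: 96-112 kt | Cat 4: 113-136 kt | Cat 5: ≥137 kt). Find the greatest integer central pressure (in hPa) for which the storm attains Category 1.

975 hPa

Category 1 begins at V = 64 kt.
Required ΔP = (64/6.6)^(1/0.651) = 9.697^1.536 ≈ 32.78 hPa.
P_c ≤ 1008 − 32.78 = 975.22, so the highest integer P_c is 975 hPa.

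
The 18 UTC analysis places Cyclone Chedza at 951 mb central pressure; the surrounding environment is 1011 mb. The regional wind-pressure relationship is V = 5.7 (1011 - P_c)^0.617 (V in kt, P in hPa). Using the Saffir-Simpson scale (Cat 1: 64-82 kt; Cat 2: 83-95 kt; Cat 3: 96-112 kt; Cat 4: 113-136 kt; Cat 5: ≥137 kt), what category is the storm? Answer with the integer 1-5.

1

ΔP = 1011 − 951 = 60 mb.
V ≈ 5.7 × 60^0.617 = 5.7 × 12.51 ≈ 71 kt.
71 kt falls in the Category 1 band.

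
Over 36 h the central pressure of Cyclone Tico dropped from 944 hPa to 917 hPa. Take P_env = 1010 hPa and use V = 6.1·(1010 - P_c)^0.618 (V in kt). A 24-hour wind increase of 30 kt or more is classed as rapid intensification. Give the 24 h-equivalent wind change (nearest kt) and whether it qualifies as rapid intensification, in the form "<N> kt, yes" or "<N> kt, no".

13 kt, no

V₁: ΔP = 66, V ≈ 6.1 × 66^0.618 ≈ 81.25 kt.
V₂: ΔP = 93, V ≈ 6.1 × 93^0.618 ≈ 100.43 kt.
ΔV over 36 h = 19.18 kt → 24 h equivalent = 19.18 × 24/36 ≈ 12.79 kt.
13 kt < 30 kt ⇒ not rapid intensification.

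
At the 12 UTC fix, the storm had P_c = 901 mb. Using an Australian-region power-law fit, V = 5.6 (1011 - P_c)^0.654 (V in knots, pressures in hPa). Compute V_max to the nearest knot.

121 kt

ΔP = 1011 − 901 = 110 mb.
110^0.654 ≈ 21.631.
V ≈ 5.6 × 21.631 ≈ 121.1 kt.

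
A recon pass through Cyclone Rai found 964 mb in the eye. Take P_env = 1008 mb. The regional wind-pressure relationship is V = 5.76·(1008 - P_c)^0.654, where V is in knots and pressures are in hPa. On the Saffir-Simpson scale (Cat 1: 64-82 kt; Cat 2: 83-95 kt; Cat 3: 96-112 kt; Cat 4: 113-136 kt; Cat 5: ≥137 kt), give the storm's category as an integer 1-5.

ΔP = 1008 − 964 = 44 mb.
V ≈ 5.76 × 44^0.654 = 5.76 × 11.88 ≈ 68 kt.
68 kt falls in the Category 1 band.

1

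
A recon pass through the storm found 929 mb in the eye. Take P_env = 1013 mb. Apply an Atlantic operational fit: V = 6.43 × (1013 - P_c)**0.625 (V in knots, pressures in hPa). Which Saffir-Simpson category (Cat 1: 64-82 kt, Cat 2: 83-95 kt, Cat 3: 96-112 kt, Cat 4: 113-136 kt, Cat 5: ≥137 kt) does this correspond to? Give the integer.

ΔP = 1013 − 929 = 84 mb.
V ≈ 6.43 × 84^0.625 = 6.43 × 15.95 ≈ 103 kt.
103 kt falls in the Category 3 band.

3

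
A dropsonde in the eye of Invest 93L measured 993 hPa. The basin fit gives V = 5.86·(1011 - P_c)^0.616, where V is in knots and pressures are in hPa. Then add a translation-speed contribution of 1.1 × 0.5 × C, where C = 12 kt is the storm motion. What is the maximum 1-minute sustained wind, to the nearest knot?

ΔP = 1011 − 993 = 18 hPa.
18^0.616 ≈ 5.933.
V ≈ 5.86 × 5.933 ≈ 34.8 kt.
Translation term: 1.1 × 0.5 × 12 = 6.6 kt.
Corrected V ≈ 41.4 kt → 41 kt.

41 kt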